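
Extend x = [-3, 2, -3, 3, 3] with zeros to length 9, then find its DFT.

Original 5-point DFT: [2, -1.4549+4.4778i, -7.0451-5.1186i, -7.0451+5.1186i, -1.4549-4.4778i]
Zero-padded 9-point DFT provides frequency interpolation.

DFT_9([x, 0, ...]) = [2, -6.3079-1.9553i, 0.9645+3.5829i, -1.0000-6.9282i, -8.1566-2.2561i, -8.1566+2.2561i, -1.0000+6.9282i, 0.9645-3.5829i, -6.3079+1.9553i]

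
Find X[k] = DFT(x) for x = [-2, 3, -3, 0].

X[k] = Σ(n=0 to 3) x[n] · ω_4^(nk)
where ω_4 = e^(-2πi/4)

Computing each X[k]:
X[0] = -2
X[1] = 1-3i
X[2] = -8
X[3] = 1+3i

X = [-2, 1-3i, -8, 1+3i]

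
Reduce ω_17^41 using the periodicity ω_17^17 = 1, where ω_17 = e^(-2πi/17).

Since ω_17^17 = 1, powers reduce modulo 17.
41 mod 17 = 7
So ω_17^41 = ω_17^7 = e^(-2πi·7/17)

ω_17^41 = ω_17^7 = -0.8502-0.5264i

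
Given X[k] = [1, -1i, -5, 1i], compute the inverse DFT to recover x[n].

x[n] = (1/4) Σ(k=0 to 3) X[k] · e^(2πikn/4)

Computing each x[n]:
x[0] = -1
x[1] = 2
x[2] = -1
x[3] = 1

x = [-1, 2, -1, 1]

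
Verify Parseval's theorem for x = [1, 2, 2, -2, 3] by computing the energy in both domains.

Time domain:
Σ|x[n]|² = |1|² + |2|² + |2|² + |-2|² + |3|² = 22.0000

Frequency domain:
(1/5)Σ|X[k]|² = (1/5)(|6|² + |2.5451-1.4001i|² + |-3.0451+4.3920i|² + |-3.0451-4.3920i|² + |2.5451+1.4001i|²) = (1/5)·110.0000 = 22.0000

Both sides agree, confirming Parseval's theorem.

Σ|x[n]|² = (1/N)Σ|X[k]|² = 22.0000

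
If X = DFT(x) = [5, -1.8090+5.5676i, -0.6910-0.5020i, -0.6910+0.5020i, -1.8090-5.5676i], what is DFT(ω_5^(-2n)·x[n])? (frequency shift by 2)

Modulation property: DFT(ω_5^(-2n)·x[n]) = X[(k-2) mod 5], so circularly shift X by 2 positions.

X[k-2] = [-0.6910+0.5020i, -1.8090-5.5676i, 5, -1.8090+5.5676i, -0.6910-0.5020i]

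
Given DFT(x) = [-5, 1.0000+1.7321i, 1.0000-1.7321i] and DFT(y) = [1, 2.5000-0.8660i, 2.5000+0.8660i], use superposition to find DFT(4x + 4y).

By linearity: DFT(4x + 4y) = 4·DFT(x) + 4·DFT(y)
= 4·[-5, 1.0000+1.7321i, 1.0000-1.7321i] + 4·[1, 2.5000-0.8660i, 2.5000+0.8660i]

Computing element-wise:
Z[0] = 4·(-5) + 4·(1) = -16
Z[1] = 4·(1.0000+1.7321i) + 4·(2.5000-0.8660i) = 14.0000+3.4644i
Z[2] = 4·(1.0000-1.7321i) + 4·(2.5000+0.8660i) = 14.0000-3.4644i

DFT(4x + 4y) = 4·X + 4·Y = [-16, 14.0000+3.4644i, 14.0000-3.4644i]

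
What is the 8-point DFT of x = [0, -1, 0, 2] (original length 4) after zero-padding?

Original 4-point DFT: [1, 3i, -1, -3i]
Zero-padded 8-point DFT provides frequency interpolation.

DFT_8([x, 0, ...]) = [1, -2.1213-0.7071i, 3i, 2.1213-0.7071i, -1, 2.1213+0.7071i, -3i, -2.1213+0.7071i]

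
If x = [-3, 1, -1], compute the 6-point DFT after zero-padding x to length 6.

Original 3-point DFT: [-3, -3.0000-1.7321i, -3.0000+1.7321i]
Zero-padded 6-point DFT provides frequency interpolation.

DFT_6([x, 0, ...]) = [-3, -2, -3.0000-1.7321i, -5, -3.0000+1.7321i, -2]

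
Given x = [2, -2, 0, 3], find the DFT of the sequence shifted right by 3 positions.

Time shift by 3: X_shifted[k] = ω_4^(3k) · X[k]
Shifted x = [-2, 0, 3, 2]

DFT(x[n-3]) = [3, -5+2i, -1, -5-2i]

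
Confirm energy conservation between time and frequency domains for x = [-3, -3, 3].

Time domain:
Σ|x[n]|² = |-3|² + |-3|² + |3|² = 27.0000

Frequency domain:
(1/3)Σ|X[k]|² = (1/3)(|-3|² + |-3.0000+5.1962i|² + |-3.0000-5.1962i|²) = (1/3)·81.0000 = 27.0000

Both sides agree, confirming Parseval's theorem.

Σ|x[n]|² = (1/N)Σ|X[k]|² = 27.0000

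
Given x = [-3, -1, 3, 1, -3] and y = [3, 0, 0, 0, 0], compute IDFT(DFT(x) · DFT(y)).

(x ⊛ y)[n] = Σ(m=0 to 4) x[m] · y[(n-m) mod 5]

Computing each output sample:
(x ⊛ y)[0] = -9
(x ⊛ y)[1] = -3
(x ⊛ y)[2] = 9
(x ⊛ y)[3] = 3
(x ⊛ y)[4] = -9

x ⊛ y = [-9, -3, 9, 3, -9]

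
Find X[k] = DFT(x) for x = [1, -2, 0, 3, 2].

X[k] = Σ(n=0 to 4) x[n] · ω_5^(nk)
where ω_5 = e^(-2πi/5)

Computing each X[k]:
X[0] = 4
X[1] = -1.4271+5.5676i
X[2] = 1.9271-0.5020i
X[3] = 1.9271+0.5020i
X[4] = -1.4271-5.5676i

X = [4, -1.4271+5.5676i, 1.9271-0.5020i, 1.9271+0.5020i, -1.4271-5.5676i]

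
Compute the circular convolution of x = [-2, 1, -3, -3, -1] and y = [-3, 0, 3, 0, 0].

(x ⊛ y)[n] = Σ(m=0 to 4) x[m] · y[(n-m) mod 5]

Computing each output sample:
(x ⊛ y)[0] = -3
(x ⊛ y)[1] = -6
(x ⊛ y)[2] = 3
(x ⊛ y)[3] = 12
(x ⊛ y)[4] = -6

x ⊛ y = [-3, -6, 3, 12, -6]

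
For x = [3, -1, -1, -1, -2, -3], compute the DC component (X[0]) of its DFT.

X[0] = Σ(n=0 to 5) x[n] · ω_6^0 = Σ x[n]
= (3) + (-1) + (-1) + (-1) + (-2) + (-3)

X[0] = -5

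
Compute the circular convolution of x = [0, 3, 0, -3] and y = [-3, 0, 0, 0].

(x ⊛ y)[n] = Σ(m=0 to 3) x[m] · y[(n-m) mod 4]

Computing each output sample:
(x ⊛ y)[0] = 0
(x ⊛ y)[1] = -9
(x ⊛ y)[2] = 0
(x ⊛ y)[3] = 9

x ⊛ y = [0, -9, 0, 9]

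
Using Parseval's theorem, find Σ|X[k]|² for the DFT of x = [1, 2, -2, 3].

Parseval: Σ|x[n]|² = (1/N)Σ|X[k]|², so Σ|X[k]|² = N·Σ|x[n]|² = 4·18.0000

Σ|X[k]|² = N·Σ|x[n]|² = 4·18.0000 = 72.0000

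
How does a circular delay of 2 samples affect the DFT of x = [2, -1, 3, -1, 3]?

Time shift by 2: X_shifted[k] = ω_5^(2k) · X[k]
Shifted x = [-1, 3, 2, -1, 3]

DFT(x[n-2]) = [6, 0.0451-1.7634i, -5.5451+2.8532i, -5.5451-2.8532i, 0.0451+1.7634i]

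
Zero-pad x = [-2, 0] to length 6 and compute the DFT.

Original 2-point DFT: [-2, -2]
Zero-padded 6-point DFT provides frequency interpolation.

DFT_6([x, 0, ...]) = [-2, -2, -2, -2, -2, -2]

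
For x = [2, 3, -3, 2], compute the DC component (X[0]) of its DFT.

X[0] = Σ(n=0 to 3) x[n] · ω_4^0 = Σ x[n]
= (2) + (3) + (-3) + (2)

X[0] = 4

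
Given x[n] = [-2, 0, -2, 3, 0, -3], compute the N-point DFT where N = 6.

X[k] = Σ(n=0 to 5) x[n] · ω_6^(nk)
where ω_6 = e^(-2πi/6)

Computing each X[k]:
X[0] = -4
X[1] = -5.5000-0.8660i
X[2] = 3.5000-4.3301i
X[3] = -4
X[4] = 3.5000+4.3301i
X[5] = -5.5000+0.8660i

X = [-4, -5.5000-0.8660i, 3.5000-4.3301i, -4, 3.5000+4.3301i, -5.5000+0.8660i]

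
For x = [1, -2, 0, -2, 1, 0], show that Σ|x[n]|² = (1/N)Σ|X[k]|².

Time domain:
Σ|x[n]|² = |1|² + |-2|² + |0|² + |-2|² + |1|² + |0|² = 10.0000

Frequency domain:
(1/6)Σ|X[k]|² = (1/6)(|-2|² + |1.5000+2.5981i|² + |-0.5000+0.8660i|² + |6|² + |-0.5000-0.8660i|² + |1.5000-2.5981i|²) = (1/6)·60.0000 = 10.0000

Both sides agree, confirming Parseval's theorem.

Σ|x[n]|² = (1/N)Σ|X[k]|² = 10.0000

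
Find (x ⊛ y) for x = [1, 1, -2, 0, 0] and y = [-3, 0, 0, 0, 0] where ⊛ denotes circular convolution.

(x ⊛ y)[n] = Σ(m=0 to 4) x[m] · y[(n-m) mod 5]

Computing each output sample:
(x ⊛ y)[0] = -3
(x ⊛ y)[1] = -3
(x ⊛ y)[2] = 6
(x ⊛ y)[3] = 0
(x ⊛ y)[4] = 0

x ⊛ y = [-3, -3, 6, 0, 0]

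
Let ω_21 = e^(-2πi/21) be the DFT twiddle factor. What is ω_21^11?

ω_21^11 = e^(-2πi·11/21)
= cos(-2π·11/21) + i·sin(-2π·11/21)
= cos(-22π/21) + i·sin(-22π/21)

ω_21^11 = cos(-22π/21) + i·sin(-22π/21) = -0.9888+0.1490i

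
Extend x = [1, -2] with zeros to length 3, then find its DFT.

Original 2-point DFT: [-1, 3]
Zero-padded 3-point DFT provides frequency interpolation.

DFT_3([x, 0, ...]) = [-1, 2.0000+1.7321i, 2.0000-1.7321i]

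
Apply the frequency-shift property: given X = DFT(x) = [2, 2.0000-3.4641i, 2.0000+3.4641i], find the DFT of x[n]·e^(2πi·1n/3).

Modulation property: DFT(ω_3^(-1n)·x[n]) = X[(k-1) mod 3], so circularly shift X by 1 positions.

X[k-1] = [2.0000+3.4641i, 2, 2.0000-3.4641i]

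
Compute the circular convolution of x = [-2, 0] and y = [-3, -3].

(x ⊛ y)[n] = Σ(m=0 to 1) x[m] · y[(n-m) mod 2]

Computing each output sample:
(x ⊛ y)[0] = 6
(x ⊛ y)[1] = 6

x ⊛ y = [6, 6]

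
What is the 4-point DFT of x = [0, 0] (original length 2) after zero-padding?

Original 2-point DFT: [0, 0]
Zero-padded 4-point DFT provides frequency interpolation.

DFT_4([x, 0, ...]) = [0, 0, 0, 0]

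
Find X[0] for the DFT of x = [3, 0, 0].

X[0] = Σ(n=0 to 2) x[n] · ω_3^0 = Σ x[n]
= (3) + (0) + (0)

X[0] = 3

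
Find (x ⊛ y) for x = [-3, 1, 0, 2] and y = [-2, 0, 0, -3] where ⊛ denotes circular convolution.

(x ⊛ y)[n] = Σ(m=0 to 3) x[m] · y[(n-m) mod 4]

Computing each output sample:
(x ⊛ y)[0] = 3
(x ⊛ y)[1] = -2
(x ⊛ y)[2] = -6
(x ⊛ y)[3] = 5

x ⊛ y = [3, -2, -6, 5]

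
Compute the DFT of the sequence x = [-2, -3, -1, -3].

X[k] = Σ(n=0 to 3) x[n] · ω_4^(nk)
where ω_4 = e^(-2πi/4)

Computing each X[k]:
X[0] = -9
X[1] = -1
X[2] = 3
X[3] = -1

X = [-9, -1, 3, -1]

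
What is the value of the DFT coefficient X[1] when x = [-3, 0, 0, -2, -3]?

X[1] = Σ(n=0 to 4) x[n] · ω_5^(1n) where ω_5 = e^(-2πi/5)
= (-3)·ω_5^0 + (0)·ω_5^1 + (0)·ω_5^2 + (-2)·ω_5^3 + (-3)·ω_5^4

X[1] = -2.3090-4.0287i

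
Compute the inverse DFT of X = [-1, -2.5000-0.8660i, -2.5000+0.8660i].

x[n] = (1/3) Σ(k=0 to 2) X[k] · e^(2πikn/3)

Computing each x[n]:
x[0] = -2
x[1] = 1
x[2] = 0

x = [-2, 1, 0]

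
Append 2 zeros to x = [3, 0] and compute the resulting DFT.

Original 2-point DFT: [3, 3]
Zero-padded 4-point DFT provides frequency interpolation.

DFT_4([x, 0, ...]) = [3, 3, 3, 3]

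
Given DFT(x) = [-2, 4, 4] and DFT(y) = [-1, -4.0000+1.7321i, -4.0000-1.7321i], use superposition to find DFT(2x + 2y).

By linearity: DFT(2x + 2y) = 2·DFT(x) + 2·DFT(y)
= 2·[-2, 4, 4] + 2·[-1, -4.0000+1.7321i, -4.0000-1.7321i]

Computing element-wise:
Z[0] = 2·(-2) + 2·(-1) = -6
Z[1] = 2·(4) + 2·(-4.0000+1.7321i) = 3.4642i
Z[2] = 2·(4) + 2·(-4.0000-1.7321i) = -3.4642i

DFT(2x + 2y) = 2·X + 2·Y = [-6, 3.4642i, -3.4642i]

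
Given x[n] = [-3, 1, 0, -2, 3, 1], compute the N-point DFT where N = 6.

X[k] = Σ(n=0 to 5) x[n] · ω_6^(nk)
where ω_6 = e^(-2πi/6)

Computing each X[k]:
X[0] = 0
X[1] = -1.5000+2.5981i
X[2] = -7.5000-2.5981i
X[3] = 0
X[4] = -7.5000+2.5981i
X[5] = -1.5000-2.5981i

X = [0, -1.5000+2.5981i, -7.5000-2.5981i, 0, -7.5000+2.5981i, -1.5000-2.5981i]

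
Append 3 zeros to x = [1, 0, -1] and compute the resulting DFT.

Original 3-point DFT: [0, 1.5000-0.8660i, 1.5000+0.8660i]
Zero-padded 6-point DFT provides frequency interpolation.

DFT_6([x, 0, ...]) = [0, 1.5000+0.8660i, 1.5000-0.8660i, 0, 1.5000+0.8660i, 1.5000-0.8660i]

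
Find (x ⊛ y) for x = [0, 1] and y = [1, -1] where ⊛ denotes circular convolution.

(x ⊛ y)[n] = Σ(m=0 to 1) x[m] · y[(n-m) mod 2]

Computing each output sample:
(x ⊛ y)[0] = -1
(x ⊛ y)[1] = 1

x ⊛ y = [-1, 1]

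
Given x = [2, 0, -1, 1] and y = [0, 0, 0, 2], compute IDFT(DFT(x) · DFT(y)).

(x ⊛ y)[n] = Σ(m=0 to 3) x[m] · y[(n-m) mod 4]

Computing each output sample:
(x ⊛ y)[0] = 0
(x ⊛ y)[1] = -2
(x ⊛ y)[2] = 2
(x ⊛ y)[3] = 4

x ⊛ y = [0, -2, 2, 4]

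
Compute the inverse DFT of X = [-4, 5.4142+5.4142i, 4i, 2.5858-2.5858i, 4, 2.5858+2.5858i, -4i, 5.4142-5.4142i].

x[n] = (1/8) Σ(k=0 to 7) X[k] · e^(2πikn/8)

Computing each x[n]:
x[0] = 2
x[1] = -2
x[2] = -2
x[3] = -1
x[4] = -2
x[5] = -2
x[6] = 2
x[7] = 1

x = [2, -2, -2, -1, -2, -2, 2, 1]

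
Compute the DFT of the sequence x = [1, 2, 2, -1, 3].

X[k] = Σ(n=0 to 4) x[n] · ω_5^(nk)
where ω_5 = e^(-2πi/5)

Computing each X[k]:
X[0] = 7
X[1] = 1.7361-0.8123i
X[2] = -2.7361+3.4410i
X[3] = -2.7361-3.4410i
X[4] = 1.7361+0.8123i

X = [7, 1.7361-0.8123i, -2.7361+3.4410i, -2.7361-3.4410i, 1.7361+0.8123i]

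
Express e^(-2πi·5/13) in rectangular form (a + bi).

ω_13^5 = e^(-2πi·5/13)
= cos(-2π·5/13) + i·sin(-2π·5/13)
= cos(-10π/13) + i·sin(-10π/13)

ω_13^5 = cos(-10π/13) + i·sin(-10π/13) = -0.7485-0.6631i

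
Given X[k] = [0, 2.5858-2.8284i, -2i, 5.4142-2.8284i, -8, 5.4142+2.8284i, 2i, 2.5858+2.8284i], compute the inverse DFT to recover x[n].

x[n] = (1/8) Σ(k=0 to 7) X[k] · e^(2πikn/8)

Computing each x[n]:
x[0] = 1
x[1] = 2
x[2] = -1
x[3] = 2
x[4] = -3
x[5] = 1
x[6] = -1
x[7] = -1

x = [1, 2, -1, 2, -3, 1, -1, -1]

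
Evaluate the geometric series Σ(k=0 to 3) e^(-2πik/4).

Sum of all nth roots of unity equals 0 for n > 1 (geometric series with r ≠ 1).

0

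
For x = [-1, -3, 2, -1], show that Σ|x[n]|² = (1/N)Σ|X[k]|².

Time domain:
Σ|x[n]|² = |-1|² + |-3|² + |2|² + |-1|² = 15.0000

Frequency domain:
(1/4)Σ|X[k]|² = (1/4)(|-3|² + |-3+2i|² + |5|² + |-3-2i|²) = (1/4)·60.0000 = 15.0000

Both sides agree, confirming Parseval's theorem.

Σ|x[n]|² = (1/N)Σ|X[k]|² = 15.0000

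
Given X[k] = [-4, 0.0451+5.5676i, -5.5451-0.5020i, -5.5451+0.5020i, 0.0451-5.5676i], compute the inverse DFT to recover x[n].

x[n] = (1/5) Σ(k=0 to 4) X[k] · e^(2πikn/5)

Computing each x[n]:
x[0] = -3
x[1] = -1
x[2] = -3
x[3] = 0
x[4] = 3

x = [-3, -1, -3, 0, 3]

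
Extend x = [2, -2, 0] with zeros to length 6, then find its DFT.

Original 3-point DFT: [0, 3.0000+1.7321i, 3.0000-1.7321i]
Zero-padded 6-point DFT provides frequency interpolation.

DFT_6([x, 0, ...]) = [0, 1.0000+1.7321i, 3.0000+1.7321i, 4, 3.0000-1.7321i, 1.0000-1.7321i]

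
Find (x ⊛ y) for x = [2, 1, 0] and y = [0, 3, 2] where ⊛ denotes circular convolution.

(x ⊛ y)[n] = Σ(m=0 to 2) x[m] · y[(n-m) mod 3]

Computing each output sample:
(x ⊛ y)[0] = 2
(x ⊛ y)[1] = 6
(x ⊛ y)[2] = 7

x ⊛ y = [2, 6, 7]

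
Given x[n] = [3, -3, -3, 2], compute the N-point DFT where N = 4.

X[k] = Σ(n=0 to 3) x[n] · ω_4^(nk)
where ω_4 = e^(-2πi/4)

Computing each X[k]:
X[0] = -1
X[1] = 6+5i
X[2] = 1
X[3] = 6-5i

X = [-1, 6+5i, 1, 6-5i]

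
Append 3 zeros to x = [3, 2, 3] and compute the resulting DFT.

Original 3-point DFT: [8, 0.5000+0.8660i, 0.5000-0.8660i]
Zero-padded 6-point DFT provides frequency interpolation.

DFT_6([x, 0, ...]) = [8, 2.5000-4.3301i, 0.5000+0.8660i, 4, 0.5000-0.8660i, 2.5000+4.3301i]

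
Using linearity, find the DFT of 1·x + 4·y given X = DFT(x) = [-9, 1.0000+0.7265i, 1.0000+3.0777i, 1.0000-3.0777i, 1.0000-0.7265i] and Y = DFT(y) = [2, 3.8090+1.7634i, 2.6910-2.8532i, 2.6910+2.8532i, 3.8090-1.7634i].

By linearity: DFT(1x + 4y) = 1·DFT(x) + 4·DFT(y)
= 1·[-9, 1.0000+0.7265i, 1.0000+3.0777i, 1.0000-3.0777i, 1.0000-0.7265i] + 4·[2, 3.8090+1.7634i, 2.6910-2.8532i, 2.6910+2.8532i, 3.8090-1.7634i]

Computing element-wise:
Z[0] = 1·(-9) + 4·(2) = -1
Z[1] = 1·(1.0000+0.7265i) + 4·(3.8090+1.7634i) = 16.2360+7.7801i
Z[2] = 1·(1.0000+3.0777i) + 4·(2.6910-2.8532i) = 11.7640-8.3351i
Z[3] = 1·(1.0000-3.0777i) + 4·(2.6910+2.8532i) = 11.7640+8.3351i
Z[4] = 1·(1.0000-0.7265i) + 4·(3.8090-1.7634i) = 16.2360-7.7801i

DFT(1x + 4y) = 1·X + 4·Y = [-1, 16.2360+7.7801i, 11.7640-8.3351i, 11.7640+8.3351i, 16.2360-7.7801i]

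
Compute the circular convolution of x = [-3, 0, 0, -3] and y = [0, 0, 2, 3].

(x ⊛ y)[n] = Σ(m=0 to 3) x[m] · y[(n-m) mod 4]

Computing each output sample:
(x ⊛ y)[0] = 0
(x ⊛ y)[1] = -6
(x ⊛ y)[2] = -15
(x ⊛ y)[3] = -9

x ⊛ y = [0, -6, -15, -9]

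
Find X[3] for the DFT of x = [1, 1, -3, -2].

X[3] = Σ(n=0 to 3) x[n] · ω_4^(3n) where ω_4 = e^(-2πi/4)
= (1)·ω_4^0 + (1)·ω_4^3 + (-3)·ω_4^6 + (-2)·ω_4^9

X[3] = 4+3i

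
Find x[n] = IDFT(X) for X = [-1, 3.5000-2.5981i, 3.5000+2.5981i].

x[n] = (1/3) Σ(k=0 to 2) X[k] · e^(2πikn/3)

Computing each x[n]:
x[0] = 2
x[1] = 0
x[2] = -3

x = [2, 0, -3]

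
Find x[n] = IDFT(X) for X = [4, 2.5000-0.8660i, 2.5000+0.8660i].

x[n] = (1/3) Σ(k=0 to 2) X[k] · e^(2πikn/3)

Computing each x[n]:
x[0] = 3
x[1] = 1
x[2] = 0

x = [3, 1, 0]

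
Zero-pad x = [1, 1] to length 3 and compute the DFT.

Original 2-point DFT: [2, 0]
Zero-padded 3-point DFT provides frequency interpolation.

DFT_3([x, 0, ...]) = [2, 0.5000-0.8660i, 0.5000+0.8660i]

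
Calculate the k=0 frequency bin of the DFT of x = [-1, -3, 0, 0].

X[0] = Σ(n=0 to 3) x[n] · ω_4^0 = Σ x[n]
= (-1) + (-3) + (0) + (0)

X[0] = -4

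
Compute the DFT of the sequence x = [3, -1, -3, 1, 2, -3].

X[k] = Σ(n=0 to 5) x[n] · ω_6^(nk)
where ω_6 = e^(-2πi/6)

Computing each X[k]:
X[0] = -1
X[1] = 0.5000+2.5981i
X[2] = 6.5000-6.0622i
X[3] = 5
X[4] = 6.5000+6.0622i
X[5] = 0.5000-2.5981i

X = [-1, 0.5000+2.5981i, 6.5000-6.0622i, 5, 6.5000+6.0622i, 0.5000-2.5981i]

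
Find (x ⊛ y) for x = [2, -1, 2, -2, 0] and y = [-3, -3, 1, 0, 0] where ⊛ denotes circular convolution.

(x ⊛ y)[n] = Σ(m=0 to 4) x[m] · y[(n-m) mod 5]

Computing each output sample:
(x ⊛ y)[0] = -8
(x ⊛ y)[1] = -3
(x ⊛ y)[2] = -1
(x ⊛ y)[3] = -1
(x ⊛ y)[4] = 8

x ⊛ y = [-8, -3, -1, -1, 8]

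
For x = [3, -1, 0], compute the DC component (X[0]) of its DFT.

X[0] = Σ(n=0 to 2) x[n] · ω_3^0 = Σ x[n]
= (3) + (-1) + (0)

X[0] = 2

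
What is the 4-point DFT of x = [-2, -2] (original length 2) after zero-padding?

Original 2-point DFT: [-4, 0]
Zero-padded 4-point DFT provides frequency interpolation.

DFT_4([x, 0, ...]) = [-4, -2+2i, 0, -2-2i]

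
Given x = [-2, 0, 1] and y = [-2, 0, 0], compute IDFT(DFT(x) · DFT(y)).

(x ⊛ y)[n] = Σ(m=0 to 2) x[m] · y[(n-m) mod 3]

Computing each output sample:
(x ⊛ y)[0] = 4
(x ⊛ y)[1] = 0
(x ⊛ y)[2] = -2

x ⊛ y = [4, 0, -2]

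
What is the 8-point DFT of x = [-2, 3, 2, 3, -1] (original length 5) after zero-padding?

Original 5-point DFT: [5, -5.4271-3.2164i, -2.0729-3.3022i, -2.0729+3.3022i, -5.4271+3.2164i]
Zero-padded 8-point DFT provides frequency interpolation.

DFT_8([x, 0, ...]) = [5, -1.0000-6.2426i, -5, -1.0000-2.2426i, -7, -1.0000+2.2426i, -5, -1.0000+6.2426i]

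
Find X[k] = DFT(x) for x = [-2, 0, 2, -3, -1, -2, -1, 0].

X[k] = Σ(n=0 to 7) x[n] · ω_8^(nk)
where ω_8 = e^(-2πi/8)

Computing each X[k]:
X[0] = -7
X[1] = 2.5355-2.2929i
X[2] = -4-1i
X[3] = -4.5355+3.7071i
X[4] = 3
X[5] = -4.5355-3.7071i
X[6] = -4+1i
X[7] = 2.5355+2.2929i

X = [-7, 2.5355-2.2929i, -4-1i, -4.5355+3.7071i, 3, -4.5355-3.7071i, -4+1i, 2.5355+2.2929i]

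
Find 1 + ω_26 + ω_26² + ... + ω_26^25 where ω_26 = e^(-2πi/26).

Sum of all nth roots of unity equals 0 for n > 1 (geometric series with r ≠ 1).

0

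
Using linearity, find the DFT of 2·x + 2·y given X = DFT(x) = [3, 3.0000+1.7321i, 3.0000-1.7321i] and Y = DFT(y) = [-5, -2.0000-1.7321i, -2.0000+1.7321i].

By linearity: DFT(2x + 2y) = 2·DFT(x) + 2·DFT(y)
= 2·[3, 3.0000+1.7321i, 3.0000-1.7321i] + 2·[-5, -2.0000-1.7321i, -2.0000+1.7321i]

Computing element-wise:
Z[0] = 2·(3) + 2·(-5) = -4
Z[1] = 2·(3.0000+1.7321i) + 2·(-2.0000-1.7321i) = 2
Z[2] = 2·(3.0000-1.7321i) + 2·(-2.0000+1.7321i) = 2

DFT(2x + 2y) = 2·X + 2·Y = [-4, 2, 2]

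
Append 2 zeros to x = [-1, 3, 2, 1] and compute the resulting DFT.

Original 4-point DFT: [5, -3-2i, -3, -3+2i]
Zero-padded 6-point DFT provides frequency interpolation.

DFT_6([x, 0, ...]) = [5, -1.5000-4.3301i, -2.5000-0.8660i, -3, -2.5000+0.8660i, -1.5000+4.3301i]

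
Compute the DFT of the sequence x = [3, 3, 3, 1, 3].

X[k] = Σ(n=0 to 4) x[n] · ω_5^(nk)
where ω_5 = e^(-2πi/5)

Computing each X[k]:
X[0] = 13
X[1] = 1.6180-1.1756i
X[2] = -0.6180+1.9021i
X[3] = -0.6180-1.9021i
X[4] = 1.6180+1.1756i

X = [13, 1.6180-1.1756i, -0.6180+1.9021i, -0.6180-1.9021i, 1.6180+1.1756i]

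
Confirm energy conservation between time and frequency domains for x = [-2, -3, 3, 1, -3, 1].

Time domain:
Σ|x[n]|² = |-2|² + |-3|² + |3|² + |1|² + |-3|² + |1|² = 33.0000

Frequency domain:
(1/6)Σ|X[k]|² = (1/6)(|-3|² + |-4.0000-1.7321i|² + |8.6603i|² + |-1|² + |-8.6603i|² + |-4.0000+1.7321i|²) = (1/6)·198.0000 = 33.0000

Both sides agree, confirming Parseval's theorem.

Σ|x[n]|² = (1/N)Σ|X[k]|² = 33.0000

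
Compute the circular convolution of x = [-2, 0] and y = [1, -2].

(x ⊛ y)[n] = Σ(m=0 to 1) x[m] · y[(n-m) mod 2]

Computing each output sample:
(x ⊛ y)[0] = -2
(x ⊛ y)[1] = 4

x ⊛ y = [-2, 4]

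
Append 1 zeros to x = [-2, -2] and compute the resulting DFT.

Original 2-point DFT: [-4, 0]
Zero-padded 3-point DFT provides frequency interpolation.

DFT_3([x, 0, ...]) = [-4, -1.0000+1.7321i, -1.0000-1.7321i]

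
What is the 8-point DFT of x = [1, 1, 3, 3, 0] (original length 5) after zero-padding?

Original 5-point DFT: [8, -3.5451-0.9511i, 2.0451-0.5878i, 2.0451+0.5878i, -3.5451+0.9511i]
Zero-padded 8-point DFT provides frequency interpolation.

DFT_8([x, 0, ...]) = [8, -0.4142-5.8284i, -2+2i, 2.4142+0.1716i, 0, 2.4142-0.1716i, -2-2i, -0.4142+5.8284i]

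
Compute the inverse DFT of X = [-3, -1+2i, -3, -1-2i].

x[n] = (1/4) Σ(k=0 to 3) X[k] · e^(2πikn/4)

Computing each x[n]:
x[0] = -2
x[1] = -1
x[2] = -1
x[3] = 1

x = [-2, -1, -1, 1]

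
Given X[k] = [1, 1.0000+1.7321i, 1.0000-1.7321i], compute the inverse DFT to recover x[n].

x[n] = (1/3) Σ(k=0 to 2) X[k] · e^(2πikn/3)

Computing each x[n]:
x[0] = 1
x[1] = -1
x[2] = 1

x = [1, -1, 1]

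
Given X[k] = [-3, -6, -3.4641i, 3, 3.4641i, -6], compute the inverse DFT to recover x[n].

x[n] = (1/6) Σ(k=0 to 5) X[k] · e^(2πikn/6)

Computing each x[n]:
x[0] = -2
x[1] = -1
x[2] = 0
x[3] = 1
x[4] = 2
x[5] = -3

x = [-2, -1, 0, 1, 2, -3]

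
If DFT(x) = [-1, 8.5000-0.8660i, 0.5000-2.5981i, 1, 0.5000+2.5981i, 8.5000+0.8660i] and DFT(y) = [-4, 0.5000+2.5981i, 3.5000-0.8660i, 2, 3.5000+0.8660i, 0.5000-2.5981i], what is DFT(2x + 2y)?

By linearity: DFT(2x + 2y) = 2·DFT(x) + 2·DFT(y)
= 2·[-1, 8.5000-0.8660i, 0.5000-2.5981i, 1, 0.5000+2.5981i, 8.5000+0.8660i] + 2·[-4, 0.5000+2.5981i, 3.5000-0.8660i, 2, 3.5000+0.8660i, 0.5000-2.5981i]

Computing element-wise:
Z[0] = 2·(-1) + 2·(-4) = -10
Z[1] = 2·(8.5000-0.8660i) + 2·(0.5000+2.5981i) = 18.0000+3.4642i
Z[2] = 2·(0.5000-2.5981i) + 2·(3.5000-0.8660i) = 8.0000-6.9282i
Z[3] = 2·(1) + 2·(2) = 6
Z[4] = 2·(0.5000+2.5981i) + 2·(3.5000+0.8660i) = 8.0000+6.9282i
Z[5] = 2·(8.5000+0.8660i) + 2·(0.5000-2.5981i) = 18.0000-3.4642i

DFT(2x + 2y) = 2·X + 2·Y = [-10, 18.0000+3.4642i, 8.0000-6.9282i, 6, 8.0000+6.9282i, 18.0000-3.4642i]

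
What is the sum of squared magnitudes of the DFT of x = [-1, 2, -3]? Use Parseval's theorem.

Parseval: Σ|x[n]|² = (1/N)Σ|X[k]|², so Σ|X[k]|² = N·Σ|x[n]|² = 3·14.0000

Σ|X[k]|² = N·Σ|x[n]|² = 3·14.0000 = 42.0000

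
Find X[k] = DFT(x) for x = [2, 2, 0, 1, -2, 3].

X[k] = Σ(n=0 to 5) x[n] · ω_6^(nk)
where ω_6 = e^(-2πi/6)

Computing each X[k]:
X[0] = 6
X[1] = 4.5000-0.8660i
X[2] = 1.5000+2.5981i
X[3] = -6
X[4] = 1.5000-2.5981i
X[5] = 4.5000+0.8660i

X = [6, 4.5000-0.8660i, 1.5000+2.5981i, -6, 1.5000-2.5981i, 4.5000+0.8660i]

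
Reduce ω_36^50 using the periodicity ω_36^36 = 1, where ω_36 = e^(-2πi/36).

Since ω_36^36 = 1, powers reduce modulo 36.
50 mod 36 = 14
So ω_36^50 = ω_36^14 = e^(-2πi·14/36)

ω_36^50 = ω_36^14 = -0.7660-0.6428i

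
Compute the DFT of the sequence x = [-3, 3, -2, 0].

X[k] = Σ(n=0 to 3) x[n] · ω_4^(nk)
where ω_4 = e^(-2πi/4)

Computing each X[k]:
X[0] = -2
X[1] = -1-3i
X[2] = -8
X[3] = -1+3i

X = [-2, -1-3i, -8, -1+3i]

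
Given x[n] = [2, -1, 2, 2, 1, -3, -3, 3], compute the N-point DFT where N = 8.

X[k] = Σ(n=0 to 7) x[n] · ω_8^(nk)
where ω_8 = e^(-2πi/8)

Computing each X[k]:
X[0] = 3
X[1] = 3.1213-5.7071i
X[2] = 4+9i
X[3] = -1.1213+4.2929i
X[4] = 1
X[5] = -1.1213-4.2929i
X[6] = 4-9i
X[7] = 3.1213+5.7071i

X = [3, 3.1213-5.7071i, 4+9i, -1.1213+4.2929i, 1, -1.1213-4.2929i, 4-9i, 3.1213+5.7071i]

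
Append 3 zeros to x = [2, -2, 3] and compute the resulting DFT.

Original 3-point DFT: [3, 1.5000+4.3301i, 1.5000-4.3301i]
Zero-padded 6-point DFT provides frequency interpolation.

DFT_6([x, 0, ...]) = [3, -0.5000-0.8660i, 1.5000+4.3301i, 7, 1.5000-4.3301i, -0.5000+0.8660i]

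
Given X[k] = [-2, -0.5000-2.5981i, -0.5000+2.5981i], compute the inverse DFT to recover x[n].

x[n] = (1/3) Σ(k=0 to 2) X[k] · e^(2πikn/3)

Computing each x[n]:
x[0] = -1
x[1] = 1
x[2] = -2

x = [-1, 1, -2]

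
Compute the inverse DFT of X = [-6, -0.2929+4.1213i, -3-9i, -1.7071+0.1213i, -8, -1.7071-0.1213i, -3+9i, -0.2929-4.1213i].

x[n] = (1/8) Σ(k=0 to 7) X[k] · e^(2πikn/8)

Computing each x[n]:
x[0] = -3
x[1] = 2
x[2] = -2
x[3] = -3
x[4] = -2
x[5] = 3
x[6] = 0
x[7] = -1

x = [-3, 2, -2, -3, -2, 3, 0, -1]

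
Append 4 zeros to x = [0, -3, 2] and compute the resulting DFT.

Original 3-point DFT: [-1, 0.5000+4.3301i, 0.5000-4.3301i]
Zero-padded 7-point DFT provides frequency interpolation.

DFT_7([x, 0, ...]) = [-1, -2.3155+0.3956i, -1.1344+3.7926i, 3.9499+2.8653i, 3.9499-2.8653i, -1.1344-3.7926i, -2.3155-0.3956i]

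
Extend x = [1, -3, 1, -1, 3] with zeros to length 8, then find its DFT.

Original 5-point DFT: [1, 1.0000+4.5308i, 1.0000+5.4288i, 1.0000-5.4288i, 1.0000-4.5308i]
Zero-padded 8-point DFT provides frequency interpolation.

DFT_8([x, 0, ...]) = [1, -3.4142+1.8284i, 3+2i, -0.5858+3.8284i, 9, -0.5858-3.8284i, 3-2i, -3.4142-1.8284i]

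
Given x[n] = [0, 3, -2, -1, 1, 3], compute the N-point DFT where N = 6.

X[k] = Σ(n=0 to 5) x[n] · ω_6^(nk)
where ω_6 = e^(-2πi/6)

Computing each X[k]:
X[0] = 4
X[1] = 4.5000+2.5981i
X[2] = -3.5000-2.5981i
X[3] = -6
X[4] = -3.5000+2.5981i
X[5] = 4.5000-2.5981i

X = [4, 4.5000+2.5981i, -3.5000-2.5981i, -6, -3.5000+2.5981i, 4.5000-2.5981i]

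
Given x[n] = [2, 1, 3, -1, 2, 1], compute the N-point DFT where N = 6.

X[k] = Σ(n=0 to 5) x[n] · ω_6^(nk)
where ω_6 = e^(-2πi/6)

Computing each X[k]:
X[0] = 8
X[1] = 1.5000-0.8660i
X[2] = -2.5000+0.8660i
X[3] = 6
X[4] = -2.5000-0.8660i
X[5] = 1.5000+0.8660i

X = [8, 1.5000-0.8660i, -2.5000+0.8660i, 6, -2.5000-0.8660i, 1.5000+0.8660i]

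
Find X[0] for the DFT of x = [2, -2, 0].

X[0] = Σ(n=0 to 2) x[n] · ω_3^0 = Σ x[n]
= (2) + (-2) + (0)

X[0] = 0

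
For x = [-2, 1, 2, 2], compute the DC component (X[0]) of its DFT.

X[0] = Σ(n=0 to 3) x[n] · ω_4^0 = Σ x[n]
= (-2) + (1) + (2) + (2)

X[0] = 3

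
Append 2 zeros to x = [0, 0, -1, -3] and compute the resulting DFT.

Original 4-point DFT: [-4, 1-3i, 2, 1+3i]
Zero-padded 6-point DFT provides frequency interpolation.

DFT_6([x, 0, ...]) = [-4, 3.5000+0.8660i, -2.5000-0.8660i, 2, -2.5000+0.8660i, 3.5000-0.8660i]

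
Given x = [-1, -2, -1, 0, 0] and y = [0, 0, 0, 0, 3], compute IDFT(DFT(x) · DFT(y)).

(x ⊛ y)[n] = Σ(m=0 to 4) x[m] · y[(n-m) mod 5]

Computing each output sample:
(x ⊛ y)[0] = -6
(x ⊛ y)[1] = -3
(x ⊛ y)[2] = 0
(x ⊛ y)[3] = 0
(x ⊛ y)[4] = -3

x ⊛ y = [-6, -3, 0, 0, -3]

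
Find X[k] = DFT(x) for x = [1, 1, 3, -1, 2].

X[k] = Σ(n=0 to 4) x[n] · ω_5^(nk)
where ω_5 = e^(-2πi/5)

Computing each X[k]:
X[0] = 6
X[1] = 0.3090-1.4001i
X[2] = -0.8090+4.3920i
X[3] = -0.8090-4.3920i
X[4] = 0.3090+1.4001i

X = [6, 0.3090-1.4001i, -0.8090+4.3920i, -0.8090-4.3920i, 0.3090+1.4001i]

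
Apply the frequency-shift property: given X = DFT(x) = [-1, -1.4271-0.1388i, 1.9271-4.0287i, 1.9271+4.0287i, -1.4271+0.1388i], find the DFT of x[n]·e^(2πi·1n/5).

Modulation property: DFT(ω_5^(-1n)·x[n]) = X[(k-1) mod 5], so circularly shift X by 1 positions.

X[k-1] = [-1.4271+0.1388i, -1, -1.4271-0.1388i, 1.9271-4.0287i, 1.9271+4.0287i]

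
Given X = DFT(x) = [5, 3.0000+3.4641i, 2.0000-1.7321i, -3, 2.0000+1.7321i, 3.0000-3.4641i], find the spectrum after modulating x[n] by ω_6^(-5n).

Modulation property: DFT(ω_6^(-5n)·x[n]) = X[(k-5) mod 6], so circularly shift X by 5 positions.

X[k-5] = [3.0000+3.4641i, 2.0000-1.7321i, -3, 2.0000+1.7321i, 3.0000-3.4641i, 5]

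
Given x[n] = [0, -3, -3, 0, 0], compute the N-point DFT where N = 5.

X[k] = Σ(n=0 to 4) x[n] · ω_5^(nk)
where ω_5 = e^(-2πi/5)

Computing each X[k]:
X[0] = -6
X[1] = 1.5000+4.6165i
X[2] = 1.5000-1.0898i
X[3] = 1.5000+1.0898i
X[4] = 1.5000-4.6165i

X = [-6, 1.5000+4.6165i, 1.5000-1.0898i, 1.5000+1.0898i, 1.5000-4.6165i]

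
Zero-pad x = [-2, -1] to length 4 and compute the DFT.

Original 2-point DFT: [-3, -1]
Zero-padded 4-point DFT provides frequency interpolation.

DFT_4([x, 0, ...]) = [-3, -2+1i, -1, -2-1i]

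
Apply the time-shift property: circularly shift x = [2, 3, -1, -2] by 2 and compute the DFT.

Time shift by 2: X_shifted[k] = ω_4^(2k) · X[k]
Shifted x = [-1, -2, 2, 3]

DFT(x[n-2]) = [2, -3+5i, 0, -3-5i]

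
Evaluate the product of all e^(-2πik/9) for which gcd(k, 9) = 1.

The primitive 9th roots of unity are ω_9^k for k coprime to 9: k ∈ {1, 2, 4, 5, 7, 8}
Their product equals the constant term of the cyclotomic polynomial Φ_9(x) up to sign.
For n ≥ 3, the product of all primitive nth roots of unity is 1. (For n=1 it is 1; for n=2 it is -1.)

1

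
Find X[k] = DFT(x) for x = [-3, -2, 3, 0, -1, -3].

X[k] = Σ(n=0 to 5) x[n] · ω_6^(nk)
where ω_6 = e^(-2πi/6)

Computing each X[k]:
X[0] = -6
X[1] = -6.5000-4.3301i
X[2] = -1.5000+2.5981i
X[3] = 4
X[4] = -1.5000-2.5981i
X[5] = -6.5000+4.3301i

X = [-6, -6.5000-4.3301i, -1.5000+2.5981i, 4, -1.5000-2.5981i, -6.5000+4.3301i]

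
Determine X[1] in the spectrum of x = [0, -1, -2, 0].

X[1] = Σ(n=0 to 3) x[n] · ω_4^(1n) where ω_4 = e^(-2πi/4)
= (0)·ω_4^0 + (-1)·ω_4^1 + (-2)·ω_4^2 + (0)·ω_4^3

X[1] = 2+1i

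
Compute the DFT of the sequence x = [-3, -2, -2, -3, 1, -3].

X[k] = Σ(n=0 to 5) x[n] · ω_6^(nk)
where ω_6 = e^(-2πi/6)

Computing each X[k]:
X[0] = -12
X[1] = -2.0000+1.7321i
X[2] = -3.0000-3.4641i
X[3] = 4
X[4] = -3.0000+3.4641i
X[5] = -2.0000-1.7321i

X = [-12, -2.0000+1.7321i, -3.0000-3.4641i, 4, -3.0000+3.4641i, -2.0000-1.7321i]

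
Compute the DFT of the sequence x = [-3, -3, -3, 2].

X[k] = Σ(n=0 to 3) x[n] · ω_4^(nk)
where ω_4 = e^(-2πi/4)

Computing each X[k]:
X[0] = -7
X[1] = 5i
X[2] = -5
X[3] = -5i

X = [-7, 5i, -5, -5i]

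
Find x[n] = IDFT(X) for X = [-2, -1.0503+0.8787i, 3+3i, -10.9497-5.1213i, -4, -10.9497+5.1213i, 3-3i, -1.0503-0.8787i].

x[n] = (1/8) Σ(k=0 to 7) X[k] · e^(2πikn/8)

Computing each x[n]:
x[0] = -3
x[1] = 2
x[2] = -3
x[3] = 0
x[4] = 3
x[5] = -3
x[6] = 0
x[7] = 2

x = [-3, 2, -3, 0, 3, -3, 0, 2]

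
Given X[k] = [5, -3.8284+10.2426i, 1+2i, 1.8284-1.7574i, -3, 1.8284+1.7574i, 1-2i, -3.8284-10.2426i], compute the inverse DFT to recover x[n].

x[n] = (1/8) Σ(k=0 to 7) X[k] · e^(2πikn/8)

Computing each x[n]:
x[0] = 0
x[1] = -2
x[2] = -3
x[3] = 1
x[4] = 1
x[5] = 3
x[6] = 3
x[7] = 2

x = [0, -2, -3, 1, 1, 3, 3, 2]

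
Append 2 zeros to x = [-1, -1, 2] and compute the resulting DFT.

Original 3-point DFT: [0, -1.5000+2.5981i, -1.5000-2.5981i]
Zero-padded 5-point DFT provides frequency interpolation.

DFT_5([x, 0, ...]) = [0, -2.9271-0.2245i, 0.4271+2.4899i, 0.4271-2.4899i, -2.9271+0.2245i]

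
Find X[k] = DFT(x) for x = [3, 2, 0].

X[k] = Σ(n=0 to 2) x[n] · ω_3^(nk)
where ω_3 = e^(-2πi/3)

Computing each X[k]:
X[0] = 5
X[1] = 2.0000-1.7321i
X[2] = 2.0000+1.7321i

X = [5, 2.0000-1.7321i, 2.0000+1.7321i]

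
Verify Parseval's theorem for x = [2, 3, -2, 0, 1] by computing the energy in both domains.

Time domain:
Σ|x[n]|² = |2|² + |3|² + |-2|² + |0|² + |1|² = 18.0000

Frequency domain:
(1/5)Σ|X[k]|² = (1/5)(|4|² + |4.8541-0.7265i|² + |-1.8541-3.0777i|² + |-1.8541+3.0777i|² + |4.8541+0.7265i|²) = (1/5)·90.0000 = 18.0000

Both sides agree, confirming Parseval's theorem.

Σ|x[n]|² = (1/N)Σ|X[k]|² = 18.0000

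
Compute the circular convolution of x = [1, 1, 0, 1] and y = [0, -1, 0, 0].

(x ⊛ y)[n] = Σ(m=0 to 3) x[m] · y[(n-m) mod 4]

Computing each output sample:
(x ⊛ y)[0] = -1
(x ⊛ y)[1] = -1
(x ⊛ y)[2] = -1
(x ⊛ y)[3] = 0

x ⊛ y = [-1, -1, -1, 0]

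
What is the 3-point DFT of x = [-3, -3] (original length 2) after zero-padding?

Original 2-point DFT: [-6, 0]
Zero-padded 3-point DFT provides frequency interpolation.

DFT_3([x, 0, ...]) = [-6, -1.5000+2.5981i, -1.5000-2.5981i]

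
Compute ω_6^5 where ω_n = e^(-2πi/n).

ω_6^5 = e^(-2πi·5/6)
= cos(-2π·5/6) + i·sin(-2π·5/6)
= cos(-10π/6) + i·sin(-10π/6)

ω_6^5 = cos(-10π/6) + i·sin(-10π/6) = 0.5000+0.8660i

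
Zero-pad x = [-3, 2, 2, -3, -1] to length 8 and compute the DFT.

Original 5-point DFT: [-3, -1.8820-5.7921i, -4.1180+2.9919i, -4.1180-2.9919i, -1.8820+5.7921i]
Zero-padded 8-point DFT provides frequency interpolation.

DFT_8([x, 0, ...]) = [-3, 1.5355-1.2929i, -6-5i, -5.5355+2.7071i, -1, -5.5355-2.7071i, -6+5i, 1.5355+1.2929i]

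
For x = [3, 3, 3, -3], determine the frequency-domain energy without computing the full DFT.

Parseval: Σ|x[n]|² = (1/N)Σ|X[k]|², so Σ|X[k]|² = N·Σ|x[n]|² = 4·36.0000

Σ|X[k]|² = N·Σ|x[n]|² = 4·36.0000 = 144.0000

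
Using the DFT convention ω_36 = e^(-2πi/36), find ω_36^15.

ω_36^15 = e^(-2πi·15/36)
= cos(-2π·15/36) + i·sin(-2π·15/36)
= cos(-30π/36) + i·sin(-30π/36)

ω_36^15 = cos(-30π/36) + i·sin(-30π/36) = -0.8660-0.5000i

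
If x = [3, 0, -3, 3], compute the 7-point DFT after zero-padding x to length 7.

Original 4-point DFT: [3, 6+3i, -3, 6-3i]
Zero-padded 7-point DFT provides frequency interpolation.

DFT_7([x, 0, ...]) = [3, 0.9647+1.6231i, 7.5734+1.0438i, 0.4620-5.2703i, 0.4620+5.2703i, 7.5734-1.0438i, 0.9647-1.6231i]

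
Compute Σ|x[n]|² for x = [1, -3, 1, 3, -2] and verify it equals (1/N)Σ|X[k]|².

Time domain:
Σ|x[n]|² = |1|² + |-3|² + |1|² + |3|² + |-2|² = 24.0000

Frequency domain:
(1/5)Σ|X[k]|² = (1/5)(|0|² + |-3.7812+2.1266i|² + |6.2812-1.3143i|² + |6.2812+1.3143i|² + |-3.7812-2.1266i|²) = (1/5)·120.0000 = 24.0000

Both sides agree, confirming Parseval's theorem.

Σ|x[n]|² = (1/N)Σ|X[k]|² = 24.0000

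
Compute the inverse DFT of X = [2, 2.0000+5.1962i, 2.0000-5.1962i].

x[n] = (1/3) Σ(k=0 to 2) X[k] · e^(2πikn/3)

Computing each x[n]:
x[0] = 2
x[1] = -3
x[2] = 3

x = [2, -3, 3]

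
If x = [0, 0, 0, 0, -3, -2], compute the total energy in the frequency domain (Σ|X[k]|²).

Parseval: Σ|x[n]|² = (1/N)Σ|X[k]|², so Σ|X[k]|² = N·Σ|x[n]|² = 6·13.0000

Σ|X[k]|² = N·Σ|x[n]|² = 6·13.0000 = 78.0000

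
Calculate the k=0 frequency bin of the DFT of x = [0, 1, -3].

X[0] = Σ(n=0 to 2) x[n] · ω_3^0 = Σ x[n]
= (0) + (1) + (-3)

X[0] = -2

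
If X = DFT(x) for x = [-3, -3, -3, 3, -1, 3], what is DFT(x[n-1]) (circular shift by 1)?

Time shift by 1: X_shifted[k] = ω_6^(1k) · X[k]
Shifted x = [3, -3, -3, -3, 3, -1]

DFT(x[n-1]) = [-4, 4.0000+6.9282i, 2.0000-3.4641i, 10, 2.0000+3.4641i, 4.0000-6.9282i]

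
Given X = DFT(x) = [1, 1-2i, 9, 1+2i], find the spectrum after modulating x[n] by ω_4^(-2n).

Modulation property: DFT(ω_4^(-2n)·x[n]) = X[(k-2) mod 4], so circularly shift X by 2 positions.

X[k-2] = [9, 1+2i, 1, 1-2i]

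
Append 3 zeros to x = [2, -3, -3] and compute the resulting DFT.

Original 3-point DFT: [-4, 5, 5]
Zero-padded 6-point DFT provides frequency interpolation.

DFT_6([x, 0, ...]) = [-4, 2.0000+5.1962i, 5, 2, 5, 2.0000-5.1962i]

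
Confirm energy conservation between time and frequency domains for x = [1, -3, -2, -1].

Time domain:
Σ|x[n]|² = |1|² + |-3|² + |-2|² + |-1|² = 15.0000

Frequency domain:
(1/4)Σ|X[k]|² = (1/4)(|-5|² + |3+2i|² + |3|² + |3-2i|²) = (1/4)·60.0000 = 15.0000

Both sides agree, confirming Parseval's theorem.

Σ|x[n]|² = (1/N)Σ|X[k]|² = 15.0000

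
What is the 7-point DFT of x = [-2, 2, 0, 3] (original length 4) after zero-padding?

Original 4-point DFT: [3, -2+1i, -7, -2-1i]
Zero-padded 7-point DFT provides frequency interpolation.

DFT_7([x, 0, ...]) = [3, -3.4559-2.8653i, -0.5746+0.3956i, -4.4695-3.7926i, -4.4695+3.7926i, -0.5746-0.3956i, -3.4559+2.8653i]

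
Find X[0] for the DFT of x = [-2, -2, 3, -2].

X[0] = Σ(n=0 to 3) x[n] · ω_4^0 = Σ x[n]
= (-2) + (-2) + (3) + (-2)

X[0] = -3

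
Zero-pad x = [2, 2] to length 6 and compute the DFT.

Original 2-point DFT: [4, 0]
Zero-padded 6-point DFT provides frequency interpolation.

DFT_6([x, 0, ...]) = [4, 3.0000-1.7321i, 1.0000-1.7321i, 0, 1.0000+1.7321i, 3.0000+1.7321i]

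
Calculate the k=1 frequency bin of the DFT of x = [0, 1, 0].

X[1] = Σ(n=0 to 2) x[n] · ω_3^(1n) where ω_3 = e^(-2πi/3)
= (0)·ω_3^0 + (1)·ω_3^1 + (0)·ω_3^2

X[1] = -0.5000-0.8660i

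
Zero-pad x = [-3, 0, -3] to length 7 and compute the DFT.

Original 3-point DFT: [-6, -1.5000-2.5981i, -1.5000+2.5981i]
Zero-padded 7-point DFT provides frequency interpolation.

DFT_7([x, 0, ...]) = [-6, -2.3324+2.9248i, -0.2971-1.3017i, -4.8705-2.3455i, -4.8705+2.3455i, -0.2971+1.3017i, -2.3324-2.9248i]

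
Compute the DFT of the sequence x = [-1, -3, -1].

X[k] = Σ(n=0 to 2) x[n] · ω_3^(nk)
where ω_3 = e^(-2πi/3)

Computing each X[k]:
X[0] = -5
X[1] = 1.0000+1.7321i
X[2] = 1.0000-1.7321i

X = [-5, 1.0000+1.7321i, 1.0000-1.7321i]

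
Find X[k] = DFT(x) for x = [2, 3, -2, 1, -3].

X[k] = Σ(n=0 to 4) x[n] · ω_5^(nk)
where ω_5 = e^(-2πi/5)

Computing each X[k]:
X[0] = 1
X[1] = 2.8090-3.9430i
X[2] = 1.6910-6.3799i
X[3] = 1.6910+6.3799i
X[4] = 2.8090+3.9430i

X = [1, 2.8090-3.9430i, 1.6910-6.3799i, 1.6910+6.3799i, 2.8090+3.9430i]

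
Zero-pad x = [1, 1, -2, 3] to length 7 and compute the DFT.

Original 4-point DFT: [3, 3+2i, -5, 3-2i]
Zero-padded 7-point DFT provides frequency interpolation.

DFT_7([x, 0, ...]) = [3, -0.6344-0.1336i, 4.4499+0.5028i, -1.8155-4.9223i, -1.8155+4.9223i, 4.4499-0.5028i, -0.6344+0.1336i]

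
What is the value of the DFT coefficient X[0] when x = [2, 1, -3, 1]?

X[0] = Σ(n=0 to 3) x[n] · ω_4^0 = Σ x[n]
= (2) + (1) + (-3) + (1)

X[0] = 1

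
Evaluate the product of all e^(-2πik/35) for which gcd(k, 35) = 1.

The primitive 35th roots of unity are ω_35^k for k coprime to 35: k ∈ {1, 2, 3, 4, 6, 8, 9, 11, 12, 13, 16, 17, 18, 19, 22, 23, 24, 26, 27, 29, 31, 32, 33, 34}
Their product equals the constant term of the cyclotomic polynomial Φ_35(x) up to sign.
For n ≥ 3, the product of all primitive nth roots of unity is 1. (For n=1 it is 1; for n=2 it is -1.)

1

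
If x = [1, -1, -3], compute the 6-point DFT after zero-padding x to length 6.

Original 3-point DFT: [-3, 3.0000-1.7321i, 3.0000+1.7321i]
Zero-padded 6-point DFT provides frequency interpolation.

DFT_6([x, 0, ...]) = [-3, 2.0000+3.4641i, 3.0000-1.7321i, -1, 3.0000+1.7321i, 2.0000-3.4641i]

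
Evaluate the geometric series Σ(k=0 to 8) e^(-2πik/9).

Sum of all nth roots of unity equals 0 for n > 1 (geometric series with r ≠ 1).

0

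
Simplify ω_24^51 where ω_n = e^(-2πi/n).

Since ω_24^24 = 1, powers reduce modulo 24.
51 mod 24 = 3
So ω_24^51 = ω_24^3 = e^(-2πi·3/24)

ω_24^51 = ω_24^3 = 0.7071-0.7071i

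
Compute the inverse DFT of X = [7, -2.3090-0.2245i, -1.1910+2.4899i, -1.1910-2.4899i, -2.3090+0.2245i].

x[n] = (1/5) Σ(k=0 to 4) X[k] · e^(2πikn/5)

Computing each x[n]:
x[0] = 0
x[1] = 1
x[2] = 3
x[3] = 1
x[4] = 2

x = [0, 1, 3, 1, 2]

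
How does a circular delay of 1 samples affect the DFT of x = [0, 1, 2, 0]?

Time shift by 1: X_shifted[k] = ω_4^(1k) · X[k]
Shifted x = [0, 0, 1, 2]

DFT(x[n-1]) = [3, -1+2i, -1, -1-2i]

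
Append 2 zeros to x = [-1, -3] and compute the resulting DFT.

Original 2-point DFT: [-4, 2]
Zero-padded 4-point DFT provides frequency interpolation.

DFT_4([x, 0, ...]) = [-4, -1+3i, 2, -1-3i]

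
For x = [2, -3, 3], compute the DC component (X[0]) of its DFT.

X[0] = Σ(n=0 to 2) x[n] · ω_3^0 = Σ x[n]
= (2) + (-3) + (3)

X[0] = 2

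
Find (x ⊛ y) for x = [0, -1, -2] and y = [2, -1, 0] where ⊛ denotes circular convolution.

(x ⊛ y)[n] = Σ(m=0 to 2) x[m] · y[(n-m) mod 3]

Computing each output sample:
(x ⊛ y)[0] = 2
(x ⊛ y)[1] = -2
(x ⊛ y)[2] = -3

x ⊛ y = [2, -2, -3]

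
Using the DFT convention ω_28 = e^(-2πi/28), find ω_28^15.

ω_28^15 = e^(-2πi·15/28)
= cos(-2π·15/28) + i·sin(-2π·15/28)
= cos(-30π/28) + i·sin(-30π/28)

ω_28^15 = cos(-30π/28) + i·sin(-30π/28) = -0.9749+0.2225i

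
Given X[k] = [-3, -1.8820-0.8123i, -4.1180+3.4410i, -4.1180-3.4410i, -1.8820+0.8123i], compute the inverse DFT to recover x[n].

x[n] = (1/5) Σ(k=0 to 4) X[k] · e^(2πikn/5)

Computing each x[n]:
x[0] = -3
x[1] = 0
x[2] = 1
x[3] = -2
x[4] = 1

x = [-3, 0, 1, -2, 1]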